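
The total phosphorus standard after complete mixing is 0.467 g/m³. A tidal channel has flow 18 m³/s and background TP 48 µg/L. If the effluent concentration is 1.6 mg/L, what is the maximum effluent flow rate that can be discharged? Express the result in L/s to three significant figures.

48 µg/L = 0.048 mg/L.
Mass balance at complete mixing: C_std·(Q_w + Q_r) = Q_w·C_e + Q_r·C_b.
Rearranging, Q_w = Q_r·(C_std − C_b)/(C_e − C_std) = 18·(0.467 − 0.048) / (1.6 − 0.467) = 6.657 m³/s.
= 6657 L/s.

6660 L/s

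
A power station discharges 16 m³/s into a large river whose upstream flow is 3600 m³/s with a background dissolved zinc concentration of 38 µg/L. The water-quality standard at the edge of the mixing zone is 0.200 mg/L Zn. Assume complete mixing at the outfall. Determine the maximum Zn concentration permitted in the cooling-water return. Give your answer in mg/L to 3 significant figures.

38 µg/L = 0.038 mg/L.
Mass balance: 0.2·3616 = 16·Cₑ + 3600·0.038.
Cₑ = (723.2 − 136.8) / 16 = 36.65 mg/L.

36.7 mg/L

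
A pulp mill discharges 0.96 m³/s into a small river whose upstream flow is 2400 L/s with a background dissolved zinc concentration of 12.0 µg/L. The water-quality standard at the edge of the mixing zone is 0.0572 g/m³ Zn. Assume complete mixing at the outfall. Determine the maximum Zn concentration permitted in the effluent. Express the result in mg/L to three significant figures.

0.170 mg/L

2400 L/s = 2.4 m³/s.
12.0 µg/L = 0.012 mg/L.
Mass balance: 0.0572·3.36 = 0.96·Cₑ + 2.4·0.012.
Cₑ = (0.1922 − 0.0288) / 0.96 = 0.1702 mg/L.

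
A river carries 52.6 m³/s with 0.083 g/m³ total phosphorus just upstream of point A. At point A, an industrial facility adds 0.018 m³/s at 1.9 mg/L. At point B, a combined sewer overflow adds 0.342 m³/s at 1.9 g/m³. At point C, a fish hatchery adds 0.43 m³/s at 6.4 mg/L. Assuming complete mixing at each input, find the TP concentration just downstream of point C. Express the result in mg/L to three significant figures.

0.146 mg/L

After input A: C = (52.6·0.083 + 0.018·1.9) / 52.62 = 0.08362 mg/L.
After input B: C = (52.62·0.08362 + 0.342·1.9) / 52.96 = 0.09535 mg/L.
After input C: C = (52.96·0.09535 + 0.43·6.4) / 53.39 = 0.1461 mg/L.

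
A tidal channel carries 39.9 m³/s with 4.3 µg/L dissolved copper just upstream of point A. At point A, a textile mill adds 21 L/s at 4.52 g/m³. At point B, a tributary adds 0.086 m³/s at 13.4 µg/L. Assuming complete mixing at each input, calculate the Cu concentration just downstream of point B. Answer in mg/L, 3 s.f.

0.00669 mg/L

4.3 µg/L = 0.0043 mg/L.
21 L/s = 0.021 m³/s.
After input A: C = (39.9·0.0043 + 0.021·4.52) / 39.92 = 0.006675 mg/L.
13.4 µg/L = 0.0134 mg/L.
After input B: C = (39.92·0.006675 + 0.086·0.0134) / 40.01 = 0.00669 mg/L.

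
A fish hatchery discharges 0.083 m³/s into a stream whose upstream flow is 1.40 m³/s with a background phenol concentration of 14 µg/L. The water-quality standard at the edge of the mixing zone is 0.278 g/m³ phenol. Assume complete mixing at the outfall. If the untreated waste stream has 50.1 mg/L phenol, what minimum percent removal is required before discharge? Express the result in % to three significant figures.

90.6 %

14 µg/L = 0.014 mg/L.
Mass balance: 0.278·1.483 = 0.083·Cₑ + 1.4·0.014.
Cₑ = (0.4123 − 0.0196) / 0.083 = 4.731 mg/L.
Required removal = 1 − 4.731/50.1 = 90.56 %.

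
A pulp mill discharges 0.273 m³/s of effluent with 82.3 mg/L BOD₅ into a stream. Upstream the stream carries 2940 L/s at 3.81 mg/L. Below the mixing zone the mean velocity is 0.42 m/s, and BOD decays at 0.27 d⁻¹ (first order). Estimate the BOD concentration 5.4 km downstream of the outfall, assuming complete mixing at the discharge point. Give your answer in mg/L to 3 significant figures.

10.1 mg/L

2940 L/s = 2.94 m³/s.
After complete mixing, C₀ = (0.273·82.3 + 2.94·3.81) / 3.213 = 10.48 mg/L.
Travel time t = 5400 m / 0.42 m/s = 1.286e+04 s = 0.1488 d.
C = 10.48·exp(−0.27·0.1488) = 10.48·0.9606 = 10.07 mg/L.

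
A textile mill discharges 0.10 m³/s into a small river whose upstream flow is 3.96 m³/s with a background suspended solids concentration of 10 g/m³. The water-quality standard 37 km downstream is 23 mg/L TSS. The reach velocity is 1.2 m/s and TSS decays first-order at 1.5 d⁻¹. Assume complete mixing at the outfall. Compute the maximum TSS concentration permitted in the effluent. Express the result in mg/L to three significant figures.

Travel time to the compliance point: t = 3.7e+04/1.2 = 3.083e+04 s = 0.3569 d; decay factor exp(−1.5·0.3569) = 0.5855.
So the concentration just after mixing may be at most 23/0.5855 = 39.28 mg/L.
Mass balance: 39.28·4.06 = 0.1·Cₑ + 3.96·10.
Cₑ = (159.5 − 39.6) / 0.1 = 1199 mg/L.

1200 mg/L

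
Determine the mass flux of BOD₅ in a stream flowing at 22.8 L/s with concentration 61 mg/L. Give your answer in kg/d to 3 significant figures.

22.8 L/s = 0.0228 m³/s.
Mass flux = Q·C = 0.0228 m³/s × 61 g/m³ = 1.391 g/s.
= 1.391 g/s × 86.4 = 120.2 kg/d.

120 kg/d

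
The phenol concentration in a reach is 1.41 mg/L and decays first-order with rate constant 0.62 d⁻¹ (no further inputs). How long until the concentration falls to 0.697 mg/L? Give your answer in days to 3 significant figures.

1.14 d

t = ln(C₀/C)/k = ln(1.41/0.697)/0.62 = 0.7046/0.62 = 1.136 d.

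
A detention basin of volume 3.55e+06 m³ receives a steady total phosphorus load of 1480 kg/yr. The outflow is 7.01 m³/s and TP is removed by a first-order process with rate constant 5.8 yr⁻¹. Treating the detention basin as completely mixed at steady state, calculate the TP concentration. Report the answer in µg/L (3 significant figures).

6.12 µg/L

Outflow Q = 7.01 m³/s × 3.156e+07 s/yr = 2.212e+08 m³/yr.
Steady-state CSTR mass balance: W = Q·C + k·V·C, so C = W/(Q + kV).
Q + kV = 2.212e+08 + 5.8·3.55e+06 = 2.418e+08 m³/yr.
C = 1480/2.418e+08 = 6.121e-06 kg/m³ = 0.006121 mg/L = 6.121 µg/L.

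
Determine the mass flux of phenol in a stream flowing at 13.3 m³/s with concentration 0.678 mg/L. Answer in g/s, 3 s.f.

Mass flux = Q·C = 13.3 m³/s × 0.678 g/m³ = 9.017 g/s.

9.02 g/s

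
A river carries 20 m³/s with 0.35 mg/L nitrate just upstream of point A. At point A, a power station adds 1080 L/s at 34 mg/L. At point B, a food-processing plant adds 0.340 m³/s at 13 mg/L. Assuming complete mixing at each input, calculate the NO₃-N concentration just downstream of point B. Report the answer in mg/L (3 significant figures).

1080 L/s = 1.08 m³/s.
After input A: C = (20·0.35 + 1.08·34) / 21.08 = 2.074 mg/L.
After input B: C = (21.08·2.074 + 0.34·13) / 21.42 = 2.247 mg/L.

2.25 mg/L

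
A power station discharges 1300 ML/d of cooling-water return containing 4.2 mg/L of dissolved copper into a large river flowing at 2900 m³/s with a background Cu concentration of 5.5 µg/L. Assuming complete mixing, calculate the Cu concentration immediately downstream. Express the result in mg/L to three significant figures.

1300 ML/d = 15.05 m³/s.
5.5 µg/L = 0.0055 mg/L.
Conservation of mass across the mixing zone: C = (15.05·4.2 + 2900·0.0055) / (15.05 + 2900) = 79.14/2915 = 0.02715 mg/L.

0.0272 mg/L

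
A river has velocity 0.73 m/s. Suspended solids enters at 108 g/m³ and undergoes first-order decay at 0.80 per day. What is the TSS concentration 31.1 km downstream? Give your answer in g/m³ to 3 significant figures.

Travel time t = 31.1 km / 0.73 m/s = 3.11e+04/0.73 = 4.26e+04 s = 0.4931 d.
First-order decay: C = 108·exp(−0.80·0.4931) = 108·0.674 = 72.8 g/m³.

72.8 g/m³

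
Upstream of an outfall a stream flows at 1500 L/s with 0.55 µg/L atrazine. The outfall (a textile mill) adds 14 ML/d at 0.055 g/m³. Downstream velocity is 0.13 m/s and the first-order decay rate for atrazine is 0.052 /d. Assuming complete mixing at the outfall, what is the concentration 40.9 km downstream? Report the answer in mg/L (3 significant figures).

14 ML/d = 0.162 m³/s.
1500 L/s = 1.5 m³/s.
0.55 µg/L = 0.00055 mg/L.
After complete mixing, C₀ = (0.162·0.055 + 1.5·0.00055) / 1.662 = 0.005858 mg/L.
Travel time t = 4.09e+04 m / 0.13 m/s = 3.146e+05 s = 3.641 d.
C = 0.005858·exp(−0.052·3.641) = 0.005858·0.8275 = 0.004848 mg/L.

0.00485 mg/L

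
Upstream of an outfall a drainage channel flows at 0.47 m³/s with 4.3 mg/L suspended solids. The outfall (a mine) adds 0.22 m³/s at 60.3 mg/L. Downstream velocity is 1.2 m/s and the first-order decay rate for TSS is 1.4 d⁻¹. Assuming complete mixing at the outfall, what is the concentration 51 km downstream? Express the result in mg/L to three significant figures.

11.1 mg/L

After complete mixing, C₀ = (0.22·60.3 + 0.47·4.3) / 0.69 = 22.16 mg/L.
Travel time t = 5.1e+04 m / 1.2 m/s = 4.25e+04 s = 0.4919 d.
C = 22.16·exp(−1.4·0.4919) = 22.16·0.5022 = 11.13 mg/L.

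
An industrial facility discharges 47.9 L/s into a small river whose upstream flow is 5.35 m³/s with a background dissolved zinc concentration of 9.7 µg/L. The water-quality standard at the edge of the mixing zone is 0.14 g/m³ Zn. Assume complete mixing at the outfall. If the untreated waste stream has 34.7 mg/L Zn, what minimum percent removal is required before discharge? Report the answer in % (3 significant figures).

57.7 %

47.9 L/s = 0.0479 m³/s.
9.7 µg/L = 0.0097 mg/L.
Mass balance: 0.14·5.398 = 0.0479·Cₑ + 5.35·0.0097.
Cₑ = (0.7557 − 0.05189) / 0.0479 = 14.69 mg/L.
Required removal = 1 − 14.69/34.7 = 57.66 %.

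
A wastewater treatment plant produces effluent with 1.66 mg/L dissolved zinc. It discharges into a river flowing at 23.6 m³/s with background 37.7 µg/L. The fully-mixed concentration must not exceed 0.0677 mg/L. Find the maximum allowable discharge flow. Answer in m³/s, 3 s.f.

0.445 m³/s

37.7 µg/L = 0.0377 mg/L.
Mass balance at complete mixing: C_std·(Q_w + Q_r) = Q_w·C_e + Q_r·C_b.
Rearranging, Q_w = Q_r·(C_std − C_b)/(C_e − C_std) = 23.6·(0.0677 − 0.0377) / (1.66 − 0.0677) = 0.4446 m³/s.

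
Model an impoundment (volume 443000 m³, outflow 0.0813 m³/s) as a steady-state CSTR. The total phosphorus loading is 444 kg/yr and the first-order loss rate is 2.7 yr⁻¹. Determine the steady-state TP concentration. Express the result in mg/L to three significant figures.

Outflow Q = 0.0813 m³/s × 3.156e+07 s/yr = 2.566e+06 m³/yr.
Steady-state CSTR mass balance: W = Q·C + k·V·C, so C = W/(Q + kV).
Q + kV = 2.566e+06 + 2.7·443000 = 3.762e+06 m³/yr.
C = 444/3.762e+06 = 0.000118 kg/m³ = 0.118 mg/L.

0.118 mg/L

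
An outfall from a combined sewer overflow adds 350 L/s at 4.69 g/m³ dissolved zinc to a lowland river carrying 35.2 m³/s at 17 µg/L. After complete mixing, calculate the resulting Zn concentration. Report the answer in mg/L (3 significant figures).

350 L/s = 0.35 m³/s.
17 µg/L = 0.017 mg/L.
By mass balance at complete mixing, C = (0.35·4.69 + 35.2·0.017) / (0.35 + 35.2) = 2.24/35.55 = 0.06301 mg/L.

0.0630 mg/L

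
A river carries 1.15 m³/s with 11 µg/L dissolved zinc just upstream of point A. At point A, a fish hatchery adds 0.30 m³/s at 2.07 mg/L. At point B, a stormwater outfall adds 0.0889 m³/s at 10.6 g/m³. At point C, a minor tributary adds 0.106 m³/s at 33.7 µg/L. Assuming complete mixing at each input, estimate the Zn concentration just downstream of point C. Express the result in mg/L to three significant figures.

0.960 mg/L

11 µg/L = 0.011 mg/L.
After input A: C = (1.15·0.011 + 0.3·2.07) / 1.45 = 0.437 mg/L.
After input B: C = (1.45·0.437 + 0.0889·10.6) / 1.539 = 1.024 mg/L.
33.7 µg/L = 0.0337 mg/L.
After input C: C = (1.539·1.024 + 0.106·0.0337) / 1.645 = 0.9603 mg/L.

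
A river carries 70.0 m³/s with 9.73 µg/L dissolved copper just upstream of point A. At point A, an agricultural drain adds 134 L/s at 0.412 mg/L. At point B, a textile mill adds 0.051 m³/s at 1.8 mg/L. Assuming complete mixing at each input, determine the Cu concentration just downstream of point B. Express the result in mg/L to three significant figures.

0.0118 mg/L

9.73 µg/L = 0.00973 mg/L.
134 L/s = 0.134 m³/s.
After input A: C = (70·0.00973 + 0.134·0.412) / 70.13 = 0.0105 mg/L.
After input B: C = (70.13·0.0105 + 0.051·1.8) / 70.19 = 0.0118 mg/L.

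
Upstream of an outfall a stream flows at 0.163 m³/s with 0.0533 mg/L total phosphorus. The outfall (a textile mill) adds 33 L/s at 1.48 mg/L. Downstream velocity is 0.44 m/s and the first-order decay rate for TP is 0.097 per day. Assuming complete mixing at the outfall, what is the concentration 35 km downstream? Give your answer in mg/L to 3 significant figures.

0.268 mg/L

33 L/s = 0.033 m³/s.
After complete mixing, C₀ = (0.033·1.48 + 0.163·0.0533) / 0.196 = 0.2935 mg/L.
Travel time t = 3.5e+04 m / 0.44 m/s = 7.955e+04 s = 0.9207 d.
C = 0.2935·exp(−0.097·0.9207) = 0.2935·0.9146 = 0.2684 mg/L.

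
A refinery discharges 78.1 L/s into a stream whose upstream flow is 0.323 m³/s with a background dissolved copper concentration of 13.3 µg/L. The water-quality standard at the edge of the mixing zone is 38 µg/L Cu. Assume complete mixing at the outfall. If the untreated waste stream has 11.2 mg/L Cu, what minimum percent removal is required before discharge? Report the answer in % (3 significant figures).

78.1 L/s = 0.0781 m³/s.
13.3 µg/L = 0.0133 mg/L.
38 µg/L = 0.038 mg/L.
Mass balance: 0.038·0.4011 = 0.0781·Cₑ + 0.323·0.0133.
Cₑ = (0.01524 − 0.004296) / 0.0781 = 0.1402 mg/L.
Required removal = 1 − 0.1402/11.2 = 98.75 %.

98.7 %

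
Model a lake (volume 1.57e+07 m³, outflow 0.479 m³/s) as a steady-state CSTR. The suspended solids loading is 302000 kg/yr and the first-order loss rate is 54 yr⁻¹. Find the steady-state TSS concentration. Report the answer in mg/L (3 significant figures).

Outflow Q = 0.479 m³/s × 3.156e+07 s/yr = 1.512e+07 m³/yr.
Steady-state CSTR mass balance: W = Q·C + k·V·C, so C = W/(Q + kV).
Q + kV = 1.512e+07 + 54·1.57e+07 = 8.629e+08 m³/yr.
C = 302000/8.629e+08 = 0.00035 kg/m³ = 0.35 mg/L.

0.350 mg/L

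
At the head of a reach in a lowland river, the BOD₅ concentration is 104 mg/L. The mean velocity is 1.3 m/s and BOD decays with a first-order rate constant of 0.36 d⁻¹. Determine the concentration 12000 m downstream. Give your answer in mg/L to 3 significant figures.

100 mg/L

Travel time t = 12000 m / 1.3 m/s = 1.2e+04/1.3 = 9231 s = 0.1068 d.
First-order decay: C = 104·exp(−0.36·0.1068) = 104·0.9623 = 100.1 mg/L.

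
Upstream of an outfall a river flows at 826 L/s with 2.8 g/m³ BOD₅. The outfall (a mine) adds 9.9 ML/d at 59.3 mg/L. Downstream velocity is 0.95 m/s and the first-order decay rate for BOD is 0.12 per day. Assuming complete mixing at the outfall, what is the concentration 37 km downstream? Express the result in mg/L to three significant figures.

9.9 ML/d = 0.1146 m³/s.
826 L/s = 0.826 m³/s.
After complete mixing, C₀ = (0.1146·59.3 + 0.826·2.8) / 0.9406 = 9.683 mg/L.
Travel time t = 3.7e+04 m / 0.95 m/s = 3.895e+04 s = 0.4508 d.
C = 9.683·exp(−0.12·0.4508) = 9.683·0.9473 = 9.173 mg/L.

9.17 mg/L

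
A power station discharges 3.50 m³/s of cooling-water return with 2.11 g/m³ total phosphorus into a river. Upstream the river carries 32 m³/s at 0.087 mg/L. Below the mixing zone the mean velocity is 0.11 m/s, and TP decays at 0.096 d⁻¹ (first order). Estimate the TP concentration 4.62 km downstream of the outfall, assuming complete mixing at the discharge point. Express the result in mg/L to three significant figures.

After complete mixing, C₀ = (3.5·2.11 + 32·0.087) / 35.5 = 0.2865 mg/L.
Travel time t = 4620 m / 0.11 m/s = 4.2e+04 s = 0.4861 d.
C = 0.2865·exp(−0.096·0.4861) = 0.2865·0.9544 = 0.2734 mg/L.

0.273 mg/L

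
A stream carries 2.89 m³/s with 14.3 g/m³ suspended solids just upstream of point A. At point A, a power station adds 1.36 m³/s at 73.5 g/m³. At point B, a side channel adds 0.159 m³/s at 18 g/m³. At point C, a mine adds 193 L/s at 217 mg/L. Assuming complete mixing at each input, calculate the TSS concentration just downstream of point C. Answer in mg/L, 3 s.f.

After input A: C = (2.89·14.3 + 1.36·73.5) / 4.25 = 33.24 mg/L.
After input B: C = (4.25·33.24 + 0.159·18) / 4.409 = 32.69 mg/L.
193 L/s = 0.193 m³/s.
After input C: C = (4.409·32.69 + 0.193·217) / 4.602 = 40.42 mg/L.

40.4 mg/L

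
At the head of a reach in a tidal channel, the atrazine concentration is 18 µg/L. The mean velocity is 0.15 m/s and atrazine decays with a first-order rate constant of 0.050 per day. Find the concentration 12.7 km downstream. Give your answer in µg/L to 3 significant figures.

Travel time t = 12.7 km / 0.15 m/s = 1.27e+04/0.15 = 8.467e+04 s = 0.9799 d.
First-order decay: C = 18·exp(−0.050·0.9799) = 18·0.9522 = 17.14 µg/L.

17.1 µg/L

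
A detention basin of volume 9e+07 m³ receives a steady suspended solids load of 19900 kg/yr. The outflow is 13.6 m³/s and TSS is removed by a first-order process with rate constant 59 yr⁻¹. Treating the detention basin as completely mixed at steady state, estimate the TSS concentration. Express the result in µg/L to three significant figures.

Outflow Q = 13.6 m³/s × 3.156e+07 s/yr = 4.292e+08 m³/yr.
Steady-state CSTR mass balance: W = Q·C + k·V·C, so C = W/(Q + kV).
Q + kV = 4.292e+08 + 59·9e+07 = 5.739e+09 m³/yr.
C = 19900/5.739e+09 = 3.467e-06 kg/m³ = 0.003467 mg/L = 3.467 µg/L.

3.47 µg/L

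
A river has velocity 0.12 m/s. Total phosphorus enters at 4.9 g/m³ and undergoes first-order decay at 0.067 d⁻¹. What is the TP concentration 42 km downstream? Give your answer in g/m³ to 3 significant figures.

Travel time t = 42 km / 0.12 m/s = 4.2e+04/0.12 = 3.5e+05 s = 4.051 d.
First-order decay: C = 4.9·exp(−0.067·4.051) = 4.9·0.7623 = 3.735 g/m³.

3.74 g/m³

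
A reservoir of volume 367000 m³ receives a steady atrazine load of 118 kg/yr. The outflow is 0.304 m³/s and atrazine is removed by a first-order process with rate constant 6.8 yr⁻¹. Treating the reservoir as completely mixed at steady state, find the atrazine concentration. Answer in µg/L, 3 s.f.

Outflow Q = 0.304 m³/s × 3.156e+07 s/yr = 9.594e+06 m³/yr.
Steady-state CSTR mass balance: W = Q·C + k·V·C, so C = W/(Q + kV).
Q + kV = 9.594e+06 + 6.8·367000 = 1.209e+07 m³/yr.
C = 118/1.209e+07 = 9.761e-06 kg/m³ = 0.009761 mg/L = 9.761 µg/L.

9.76 µg/L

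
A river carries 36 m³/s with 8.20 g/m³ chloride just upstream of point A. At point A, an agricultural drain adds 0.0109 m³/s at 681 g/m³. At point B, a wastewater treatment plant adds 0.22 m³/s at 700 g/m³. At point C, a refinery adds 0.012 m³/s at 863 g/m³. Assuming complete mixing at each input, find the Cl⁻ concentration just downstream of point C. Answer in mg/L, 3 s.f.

12.9 mg/L

After input A: C = (36·8.2 + 0.0109·681) / 36.01 = 8.404 mg/L.
After input B: C = (36.01·8.404 + 0.22·700) / 36.23 = 12.6 mg/L.
After input C: C = (36.23·12.6 + 0.012·863) / 36.24 = 12.88 mg/L.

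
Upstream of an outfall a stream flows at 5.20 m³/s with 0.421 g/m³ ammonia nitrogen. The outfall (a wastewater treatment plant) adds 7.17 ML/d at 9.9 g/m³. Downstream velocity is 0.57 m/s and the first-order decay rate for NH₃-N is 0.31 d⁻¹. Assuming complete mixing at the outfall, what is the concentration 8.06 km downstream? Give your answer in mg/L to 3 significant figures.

7.17 ML/d = 0.08299 m³/s.
After complete mixing, C₀ = (0.08299·9.9 + 5.2·0.421) / 5.283 = 0.5699 mg/L.
Travel time t = 8060 m / 0.57 m/s = 1.414e+04 s = 0.1637 d.
C = 0.5699·exp(−0.31·0.1637) = 0.5699·0.9505 = 0.5417 mg/L.

0.542 mg/L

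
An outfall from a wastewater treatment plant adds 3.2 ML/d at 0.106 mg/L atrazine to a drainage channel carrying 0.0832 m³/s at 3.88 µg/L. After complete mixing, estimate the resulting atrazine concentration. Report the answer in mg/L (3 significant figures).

0.0353 mg/L

3.2 ML/d = 0.03704 m³/s.
3.88 µg/L = 0.00388 mg/L.
By mass balance at complete mixing, C = (0.03704·0.106 + 0.0832·0.00388) / (0.03704 + 0.0832) = 0.004249/0.1202 = 0.03534 mg/L.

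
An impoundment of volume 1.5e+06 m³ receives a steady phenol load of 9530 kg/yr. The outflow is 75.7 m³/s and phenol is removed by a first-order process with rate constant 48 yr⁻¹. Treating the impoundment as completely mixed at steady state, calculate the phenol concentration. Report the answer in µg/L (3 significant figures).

3.87 µg/L

Outflow Q = 75.7 m³/s × 3.156e+07 s/yr = 2.389e+09 m³/yr.
Steady-state CSTR mass balance: W = Q·C + k·V·C, so C = W/(Q + kV).
Q + kV = 2.389e+09 + 48·1.5e+06 = 2.461e+09 m³/yr.
C = 9530/2.461e+09 = 3.873e-06 kg/m³ = 0.003873 mg/L = 3.873 µg/L.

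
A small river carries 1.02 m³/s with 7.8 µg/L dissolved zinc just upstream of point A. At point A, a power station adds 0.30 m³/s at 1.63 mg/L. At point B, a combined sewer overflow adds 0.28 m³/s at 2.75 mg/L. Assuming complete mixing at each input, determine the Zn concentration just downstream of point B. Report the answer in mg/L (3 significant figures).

0.792 mg/L

7.8 µg/L = 0.0078 mg/L.
After input A: C = (1.02·0.0078 + 0.3·1.63) / 1.32 = 0.3765 mg/L.
After input B: C = (1.32·0.3765 + 0.28·2.75) / 1.6 = 0.7918 mg/L.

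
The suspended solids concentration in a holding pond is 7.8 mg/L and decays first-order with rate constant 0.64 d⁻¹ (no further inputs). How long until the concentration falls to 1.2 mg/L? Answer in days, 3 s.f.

2.92 d

t = ln(C₀/C)/k = ln(7.8/1.2)/0.64 = 1.872/0.64 = 2.925 d.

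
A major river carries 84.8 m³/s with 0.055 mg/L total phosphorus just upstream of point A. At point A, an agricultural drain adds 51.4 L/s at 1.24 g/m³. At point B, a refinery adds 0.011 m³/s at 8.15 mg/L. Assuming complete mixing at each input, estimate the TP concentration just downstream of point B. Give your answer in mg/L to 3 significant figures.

0.0568 mg/L

51.4 L/s = 0.0514 m³/s.
After input A: C = (84.8·0.055 + 0.0514·1.24) / 84.85 = 0.05572 mg/L.
After input B: C = (84.85·0.05572 + 0.011·8.15) / 84.86 = 0.05677 mg/L.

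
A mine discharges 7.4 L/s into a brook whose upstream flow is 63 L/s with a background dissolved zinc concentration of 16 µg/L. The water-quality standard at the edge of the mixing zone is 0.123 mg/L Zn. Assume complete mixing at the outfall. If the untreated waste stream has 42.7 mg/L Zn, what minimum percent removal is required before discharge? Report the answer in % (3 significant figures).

97.6 %

7.4 L/s = 0.0074 m³/s.
63 L/s = 0.063 m³/s.
16 µg/L = 0.016 mg/L.
Mass balance: 0.123·0.0704 = 0.0074·Cₑ + 0.063·0.016.
Cₑ = (0.008659 − 0.001008) / 0.0074 = 1.034 mg/L.
Required removal = 1 − 1.034/42.7 = 97.58 %.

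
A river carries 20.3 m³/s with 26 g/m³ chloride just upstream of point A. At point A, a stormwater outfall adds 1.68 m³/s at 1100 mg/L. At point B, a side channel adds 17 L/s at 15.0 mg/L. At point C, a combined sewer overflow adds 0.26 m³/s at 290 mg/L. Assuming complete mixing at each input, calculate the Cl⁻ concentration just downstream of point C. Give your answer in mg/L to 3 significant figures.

110 mg/L

After input A: C = (20.3·26 + 1.68·1100) / 21.98 = 108.1 mg/L.
17 L/s = 0.017 m³/s.
After input B: C = (21.98·108.1 + 0.017·15) / 22 = 108 mg/L.
After input C: C = (22·108 + 0.26·290) / 22.26 = 110.1 mg/L.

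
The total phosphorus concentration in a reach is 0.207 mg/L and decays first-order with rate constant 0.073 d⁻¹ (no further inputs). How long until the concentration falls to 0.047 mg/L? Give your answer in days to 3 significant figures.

t = ln(C₀/C)/k = ln(0.207/0.047)/0.073 = 1.483/0.073 = 20.31 d.

20.3 d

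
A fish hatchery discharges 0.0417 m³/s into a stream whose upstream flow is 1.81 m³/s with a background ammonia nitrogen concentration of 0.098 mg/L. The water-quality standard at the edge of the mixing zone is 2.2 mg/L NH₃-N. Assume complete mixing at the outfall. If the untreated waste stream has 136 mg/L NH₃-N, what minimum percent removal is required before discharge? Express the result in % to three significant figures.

Mass balance: 2.2·1.852 = 0.0417·Cₑ + 1.81·0.098.
Cₑ = (4.074 − 0.1774) / 0.0417 = 93.44 mg/L.
Required removal = 1 − 93.44/136 = 31.3 %.

31.3 %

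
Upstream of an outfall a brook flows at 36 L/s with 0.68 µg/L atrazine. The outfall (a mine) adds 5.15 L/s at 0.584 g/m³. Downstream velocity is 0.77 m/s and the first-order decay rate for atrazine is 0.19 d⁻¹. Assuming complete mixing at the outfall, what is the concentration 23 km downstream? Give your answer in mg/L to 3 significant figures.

0.0690 mg/L

5.15 L/s = 0.00515 m³/s.
36 L/s = 0.036 m³/s.
0.68 µg/L = 0.00068 mg/L.
After complete mixing, C₀ = (0.00515·0.584 + 0.036·0.00068) / 0.04115 = 0.07368 mg/L.
Travel time t = 2.3e+04 m / 0.77 m/s = 2.987e+04 s = 0.3457 d.
C = 0.07368·exp(−0.19·0.3457) = 0.07368·0.9364 = 0.069 mg/L.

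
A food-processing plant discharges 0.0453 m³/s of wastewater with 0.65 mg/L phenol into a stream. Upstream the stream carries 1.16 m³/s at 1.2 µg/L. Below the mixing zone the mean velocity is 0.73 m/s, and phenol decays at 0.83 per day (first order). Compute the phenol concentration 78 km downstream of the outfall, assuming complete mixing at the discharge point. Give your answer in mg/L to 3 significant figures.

1.2 µg/L = 0.0012 mg/L.
After complete mixing, C₀ = (0.0453·0.65 + 1.16·0.0012) / 1.205 = 0.02558 mg/L.
Travel time t = 7.8e+04 m / 0.73 m/s = 1.068e+05 s = 1.237 d.
C = 0.02558·exp(−0.83·1.237) = 0.02558·0.3583 = 0.009166 mg/L.

0.00917 mg/L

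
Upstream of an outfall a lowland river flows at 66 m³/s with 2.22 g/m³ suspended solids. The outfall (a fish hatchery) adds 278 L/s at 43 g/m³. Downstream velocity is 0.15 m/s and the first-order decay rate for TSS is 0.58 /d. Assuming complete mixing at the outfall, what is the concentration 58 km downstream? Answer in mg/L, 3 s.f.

278 L/s = 0.278 m³/s.
After complete mixing, C₀ = (0.278·43 + 66·2.22) / 66.28 = 2.391 mg/L.
Travel time t = 5.8e+04 m / 0.15 m/s = 3.867e+05 s = 4.475 d.
C = 2.391·exp(−0.58·4.475) = 2.391·0.0746 = 0.1784 mg/L.

0.178 mg/L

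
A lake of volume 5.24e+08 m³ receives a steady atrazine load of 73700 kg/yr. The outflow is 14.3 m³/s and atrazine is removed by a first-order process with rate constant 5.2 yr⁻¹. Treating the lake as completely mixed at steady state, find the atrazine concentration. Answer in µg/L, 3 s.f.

23.2 µg/L

Outflow Q = 14.3 m³/s × 3.156e+07 s/yr = 4.513e+08 m³/yr.
Steady-state CSTR mass balance: W = Q·C + k·V·C, so C = W/(Q + kV).
Q + kV = 4.513e+08 + 5.2·5.24e+08 = 3.176e+09 m³/yr.
C = 73700/3.176e+09 = 2.32e-05 kg/m³ = 0.0232 mg/L = 23.2 µg/L.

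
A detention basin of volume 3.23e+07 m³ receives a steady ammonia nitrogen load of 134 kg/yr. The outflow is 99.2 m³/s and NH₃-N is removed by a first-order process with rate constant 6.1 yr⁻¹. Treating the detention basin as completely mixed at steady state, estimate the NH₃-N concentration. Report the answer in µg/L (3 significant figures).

0.0403 µg/L

Outflow Q = 99.2 m³/s × 3.156e+07 s/yr = 3.131e+09 m³/yr.
Steady-state CSTR mass balance: W = Q·C + k·V·C, so C = W/(Q + kV).
Q + kV = 3.131e+09 + 6.1·3.23e+07 = 3.328e+09 m³/yr.
C = 134/3.328e+09 = 4.027e-08 kg/m³ = 4.027e-05 mg/L = 0.04027 µg/L.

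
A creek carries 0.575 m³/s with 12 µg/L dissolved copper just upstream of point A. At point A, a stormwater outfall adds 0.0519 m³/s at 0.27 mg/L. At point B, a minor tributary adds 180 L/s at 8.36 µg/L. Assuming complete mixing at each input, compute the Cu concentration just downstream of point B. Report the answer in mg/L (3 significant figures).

12 µg/L = 0.012 mg/L.
After input A: C = (0.575·0.012 + 0.0519·0.27) / 0.6269 = 0.03336 mg/L.
180 L/s = 0.18 m³/s.
8.36 µg/L = 0.00836 mg/L.
After input B: C = (0.6269·0.03336 + 0.18·0.00836) / 0.8069 = 0.02778 mg/L.

0.0278 mg/L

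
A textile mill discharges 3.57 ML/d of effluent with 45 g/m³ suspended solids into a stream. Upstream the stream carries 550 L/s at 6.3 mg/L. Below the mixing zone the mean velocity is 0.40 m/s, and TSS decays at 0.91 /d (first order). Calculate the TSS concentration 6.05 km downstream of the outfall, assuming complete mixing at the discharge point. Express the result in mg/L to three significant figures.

3.57 ML/d = 0.04132 m³/s.
550 L/s = 0.55 m³/s.
After complete mixing, C₀ = (0.04132·45 + 0.55·6.3) / 0.5913 = 9.004 mg/L.
Travel time t = 6050 m / 0.40 m/s = 1.512e+04 s = 0.1751 d.
C = 9.004·exp(−0.91·0.1751) = 9.004·0.8527 = 7.678 mg/L.

7.68 mg/L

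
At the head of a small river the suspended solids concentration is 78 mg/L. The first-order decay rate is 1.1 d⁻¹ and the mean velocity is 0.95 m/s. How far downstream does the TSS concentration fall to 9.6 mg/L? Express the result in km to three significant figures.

From C = C₀·e^(−kt), t = ln(C₀/C)/k = ln(78/9.6)/1.1 = 2.095/1.1 = 1.904 d.
Distance = v·t = 0.95 m/s × 1.645e+05 s = 1.563e+05 m = 156.3 km.

156 km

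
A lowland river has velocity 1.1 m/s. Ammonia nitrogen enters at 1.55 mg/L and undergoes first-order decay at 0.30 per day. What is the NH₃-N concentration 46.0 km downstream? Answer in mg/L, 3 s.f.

1.34 mg/L

Travel time t = 46.0 km / 1.1 m/s = 4.6e+04/1.1 = 4.182e+04 s = 0.484 d.
First-order decay: C = 1.55·exp(−0.30·0.484) = 1.55·0.8648 = 1.341 mg/L.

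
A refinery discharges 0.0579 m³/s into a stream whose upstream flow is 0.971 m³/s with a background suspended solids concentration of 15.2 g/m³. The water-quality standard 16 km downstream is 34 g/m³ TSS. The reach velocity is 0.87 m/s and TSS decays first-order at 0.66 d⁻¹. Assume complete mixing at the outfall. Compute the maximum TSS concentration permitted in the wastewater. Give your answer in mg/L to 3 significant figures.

Travel time to the compliance point: t = 1.6e+04/0.87 = 1.839e+04 s = 0.2129 d; decay factor exp(−0.66·0.2129) = 0.8689.
So the concentration just after mixing may be at most 34/0.8689 = 39.13 mg/L.
Mass balance: 39.13·1.029 = 0.0579·Cₑ + 0.971·15.2.
Cₑ = (40.26 − 14.76) / 0.0579 = 440.4 mg/L.

440 mg/L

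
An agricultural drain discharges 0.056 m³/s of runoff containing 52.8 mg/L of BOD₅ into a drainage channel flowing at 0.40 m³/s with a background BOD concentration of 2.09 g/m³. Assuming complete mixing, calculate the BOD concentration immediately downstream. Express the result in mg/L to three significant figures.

8.32 mg/L

Flow-weighted mixing gives C = (0.056·52.8 + 0.4·2.09) / (0.056 + 0.4) = 3.793/0.456 = 8.318 mg/L.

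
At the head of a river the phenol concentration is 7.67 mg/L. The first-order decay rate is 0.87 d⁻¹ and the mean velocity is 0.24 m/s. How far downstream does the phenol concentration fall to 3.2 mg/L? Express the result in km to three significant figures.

20.8 km

From C = C₀·e^(−kt), t = ln(C₀/C)/k = ln(7.67/3.2)/0.87 = 0.8742/0.87 = 1.005 d.
Distance = v·t = 0.24 m/s × 8.681e+04 s = 2.084e+04 m = 20.84 km.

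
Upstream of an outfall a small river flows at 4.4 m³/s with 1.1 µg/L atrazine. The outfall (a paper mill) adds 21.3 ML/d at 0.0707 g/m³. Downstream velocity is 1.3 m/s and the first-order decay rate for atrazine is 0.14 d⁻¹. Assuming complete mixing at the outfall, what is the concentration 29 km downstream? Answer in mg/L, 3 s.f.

21.3 ML/d = 0.2465 m³/s.
1.1 µg/L = 0.0011 mg/L.
After complete mixing, C₀ = (0.2465·0.0707 + 4.4·0.0011) / 4.647 = 0.004793 mg/L.
Travel time t = 2.9e+04 m / 1.3 m/s = 2.231e+04 s = 0.2582 d.
C = 0.004793·exp(−0.14·0.2582) = 0.004793·0.9645 = 0.004623 mg/L.

0.00462 mg/L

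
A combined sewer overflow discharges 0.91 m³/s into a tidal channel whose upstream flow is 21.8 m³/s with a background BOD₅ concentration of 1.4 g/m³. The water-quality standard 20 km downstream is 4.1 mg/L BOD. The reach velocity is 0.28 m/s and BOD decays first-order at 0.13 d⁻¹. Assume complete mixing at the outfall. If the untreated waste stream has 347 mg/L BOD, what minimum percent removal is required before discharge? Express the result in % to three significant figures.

Travel time to the compliance point: t = 2e+04/0.28 = 7.143e+04 s = 0.8267 d; decay factor exp(−0.13·0.8267) = 0.8981.
So the concentration just after mixing may be at most 4.1/0.8981 = 4.565 mg/L.
Mass balance: 4.565·22.71 = 0.91·Cₑ + 21.8·1.4.
Cₑ = (103.7 − 30.52) / 0.91 = 80.39 mg/L.
Required removal = 1 − 80.39/347 = 76.83 %.

76.8 %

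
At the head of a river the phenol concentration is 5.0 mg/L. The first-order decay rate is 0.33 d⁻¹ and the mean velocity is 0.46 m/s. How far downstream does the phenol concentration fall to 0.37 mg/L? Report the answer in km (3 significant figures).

From C = C₀·e^(−kt), t = ln(C₀/C)/k = ln(5.0/0.37)/0.33 = 2.604/0.33 = 7.89 d.
Distance = v·t = 0.46 m/s × 6.817e+05 s = 3.136e+05 m = 313.6 km.

314 km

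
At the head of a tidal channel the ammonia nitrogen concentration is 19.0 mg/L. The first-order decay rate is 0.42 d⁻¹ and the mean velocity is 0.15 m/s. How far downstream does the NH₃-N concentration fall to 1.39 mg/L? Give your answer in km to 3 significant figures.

From C = C₀·e^(−kt), t = ln(C₀/C)/k = ln(19.0/1.39)/0.42 = 2.615/0.42 = 6.227 d.
Distance = v·t = 0.15 m/s × 5.38e+05 s = 8.07e+04 m = 80.7 km.

80.7 km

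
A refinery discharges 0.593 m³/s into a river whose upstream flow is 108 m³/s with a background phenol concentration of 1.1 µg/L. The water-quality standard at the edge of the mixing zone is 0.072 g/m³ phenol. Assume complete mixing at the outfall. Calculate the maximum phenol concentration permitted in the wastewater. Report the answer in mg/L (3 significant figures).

13.0 mg/L

1.1 µg/L = 0.0011 mg/L.
Mass balance: 0.072·108.6 = 0.593·Cₑ + 108·0.0011.
Cₑ = (7.819 − 0.1188) / 0.593 = 12.98 mg/L.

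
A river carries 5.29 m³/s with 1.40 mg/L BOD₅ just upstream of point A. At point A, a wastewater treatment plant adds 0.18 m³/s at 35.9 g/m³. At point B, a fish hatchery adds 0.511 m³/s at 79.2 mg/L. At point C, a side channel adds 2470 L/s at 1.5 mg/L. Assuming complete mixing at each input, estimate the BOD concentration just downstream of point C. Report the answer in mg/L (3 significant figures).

6.87 mg/L

After input A: C = (5.29·1.4 + 0.18·35.9) / 5.47 = 2.535 mg/L.
After input B: C = (5.47·2.535 + 0.511·79.2) / 5.981 = 9.085 mg/L.
2470 L/s = 2.47 m³/s.
After input C: C = (5.981·9.085 + 2.47·1.5) / 8.451 = 6.868 mg/L.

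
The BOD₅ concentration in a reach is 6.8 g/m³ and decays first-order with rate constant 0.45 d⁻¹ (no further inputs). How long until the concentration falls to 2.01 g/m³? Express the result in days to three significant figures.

2.71 d

t = ln(C₀/C)/k = ln(6.8/2.01)/0.45 = 1.219/0.45 = 2.708 d.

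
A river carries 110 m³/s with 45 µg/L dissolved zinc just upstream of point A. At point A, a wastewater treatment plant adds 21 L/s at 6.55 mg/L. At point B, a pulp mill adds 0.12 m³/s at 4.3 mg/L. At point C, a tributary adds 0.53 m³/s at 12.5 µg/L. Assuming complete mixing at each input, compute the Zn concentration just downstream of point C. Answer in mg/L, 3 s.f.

45 µg/L = 0.045 mg/L.
21 L/s = 0.021 m³/s.
After input A: C = (110·0.045 + 0.021·6.55) / 110 = 0.04624 mg/L.
After input B: C = (110·0.04624 + 0.12·4.3) / 110.1 = 0.05088 mg/L.
12.5 µg/L = 0.0125 mg/L.
After input C: C = (110.1·0.05088 + 0.53·0.0125) / 110.7 = 0.05069 mg/L.

0.0507 mg/L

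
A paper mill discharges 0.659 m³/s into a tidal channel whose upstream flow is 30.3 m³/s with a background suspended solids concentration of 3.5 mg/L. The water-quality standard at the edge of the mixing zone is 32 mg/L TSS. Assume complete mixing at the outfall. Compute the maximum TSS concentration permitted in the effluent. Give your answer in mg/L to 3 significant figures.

1340 mg/L

Mass balance: 32·30.96 = 0.659·Cₑ + 30.3·3.5.
Cₑ = (990.7 − 106) / 0.659 = 1342 mg/L.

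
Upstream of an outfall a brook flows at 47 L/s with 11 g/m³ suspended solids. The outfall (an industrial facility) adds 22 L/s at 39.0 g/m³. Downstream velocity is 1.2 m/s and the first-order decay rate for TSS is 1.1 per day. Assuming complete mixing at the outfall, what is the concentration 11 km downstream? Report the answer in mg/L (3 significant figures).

22 L/s = 0.022 m³/s.
47 L/s = 0.047 m³/s.
After complete mixing, C₀ = (0.022·39 + 0.047·11) / 0.069 = 19.93 mg/L.
Travel time t = 1.1e+04 m / 1.2 m/s = 9167 s = 0.1061 d.
C = 19.93·exp(−1.1·0.1061) = 19.93·0.8898 = 17.73 mg/L.

17.7 mg/L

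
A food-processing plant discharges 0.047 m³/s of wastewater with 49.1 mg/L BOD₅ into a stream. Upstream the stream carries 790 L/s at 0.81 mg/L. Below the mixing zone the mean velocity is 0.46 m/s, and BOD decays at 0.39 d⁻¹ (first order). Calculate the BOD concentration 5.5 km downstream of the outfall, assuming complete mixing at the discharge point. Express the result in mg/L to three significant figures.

3.34 mg/L

790 L/s = 0.79 m³/s.
After complete mixing, C₀ = (0.047·49.1 + 0.79·0.81) / 0.837 = 3.522 mg/L.
Travel time t = 5500 m / 0.46 m/s = 1.196e+04 s = 0.1384 d.
C = 3.522·exp(−0.39·0.1384) = 3.522·0.9475 = 3.337 mg/L.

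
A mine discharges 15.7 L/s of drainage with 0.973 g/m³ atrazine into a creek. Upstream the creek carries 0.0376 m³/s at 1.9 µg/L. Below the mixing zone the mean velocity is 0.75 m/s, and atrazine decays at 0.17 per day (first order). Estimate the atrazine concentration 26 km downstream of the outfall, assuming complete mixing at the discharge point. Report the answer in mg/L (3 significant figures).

0.269 mg/L

15.7 L/s = 0.0157 m³/s.
1.9 µg/L = 0.0019 mg/L.
After complete mixing, C₀ = (0.0157·0.973 + 0.0376·0.0019) / 0.0533 = 0.2879 mg/L.
Travel time t = 2.6e+04 m / 0.75 m/s = 3.467e+04 s = 0.4012 d.
C = 0.2879·exp(−0.17·0.4012) = 0.2879·0.9341 = 0.269 mg/L.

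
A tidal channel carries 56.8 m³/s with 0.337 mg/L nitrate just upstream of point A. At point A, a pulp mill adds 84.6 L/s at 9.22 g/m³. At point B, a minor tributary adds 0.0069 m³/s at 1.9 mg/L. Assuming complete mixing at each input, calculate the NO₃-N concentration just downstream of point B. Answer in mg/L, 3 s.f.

0.350 mg/L

84.6 L/s = 0.0846 m³/s.
After input A: C = (56.8·0.337 + 0.0846·9.22) / 56.88 = 0.3502 mg/L.
After input B: C = (56.88·0.3502 + 0.0069·1.9) / 56.89 = 0.3504 mg/L.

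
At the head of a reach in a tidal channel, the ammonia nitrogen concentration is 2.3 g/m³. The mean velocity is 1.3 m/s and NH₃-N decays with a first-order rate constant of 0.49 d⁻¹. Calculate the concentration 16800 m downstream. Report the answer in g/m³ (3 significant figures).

2.14 g/m³

Travel time t = 16800 m / 1.3 m/s = 1.68e+04/1.3 = 1.292e+04 s = 0.1496 d.
First-order decay: C = 2.3·exp(−0.49·0.1496) = 2.3·0.9293 = 2.137 g/m³.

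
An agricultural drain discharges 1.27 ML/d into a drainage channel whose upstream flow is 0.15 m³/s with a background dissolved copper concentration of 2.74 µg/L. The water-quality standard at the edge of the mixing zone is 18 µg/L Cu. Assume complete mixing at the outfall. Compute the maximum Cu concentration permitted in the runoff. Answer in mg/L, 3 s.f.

1.27 ML/d = 0.0147 m³/s.
2.74 µg/L = 0.00274 mg/L.
18 µg/L = 0.018 mg/L.
Mass balance: 0.018·0.1647 = 0.0147·Cₑ + 0.15·0.00274.
Cₑ = (0.002965 − 0.000411) / 0.0147 = 0.1737 mg/L.

0.174 mg/L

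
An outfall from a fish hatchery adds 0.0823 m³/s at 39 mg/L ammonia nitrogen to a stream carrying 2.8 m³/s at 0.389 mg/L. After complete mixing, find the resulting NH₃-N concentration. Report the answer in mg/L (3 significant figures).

Flow-weighted mixing gives C = (0.0823·39 + 2.8·0.389) / (0.0823 + 2.8) = 4.299/2.882 = 1.491 mg/L.

1.49 mg/L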